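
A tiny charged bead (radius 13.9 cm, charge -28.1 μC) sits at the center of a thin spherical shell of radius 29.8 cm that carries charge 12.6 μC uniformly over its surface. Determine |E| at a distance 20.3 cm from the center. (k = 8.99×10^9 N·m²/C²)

Take a concentric spherical Gaussian surface of radius r = 20.3 cm (between the bodies, 13.9 cm < r < 29.8 cm).
Only the inner charge is enclosed; the outer shell contributes nothing inside itself. Q_enc = -28.1 μC = -2.81×10^-5 C.
Applying ∮E·dA = Q_enc/ε₀ with Φ = E(4πr²):
E = k|Q_enc|/r² = (8.99×10^9)(2.81×10^-5)/(0.203)² = 6.13×10^6 N/C.

|E| = 6.13×10^6 N/C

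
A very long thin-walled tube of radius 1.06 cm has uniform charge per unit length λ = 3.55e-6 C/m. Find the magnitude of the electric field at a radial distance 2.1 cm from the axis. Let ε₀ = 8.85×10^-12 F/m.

Coaxial Gaussian cylinder, radius r = 2.1 cm, length L (r > 1.06 cm).
The full line charge is enclosed: λ_enc = 3.55e-6 C/m.
Applying ∮E·dA = Q_enc/ε₀ with the end caps contributing no flux:
E = |λ_enc|/(2πε₀r) = (3.55×10^-6)/(2π·8.85×10^-12·0.021) = 3.04×10^6 N/C.

E ≈ 3.04e6 N/C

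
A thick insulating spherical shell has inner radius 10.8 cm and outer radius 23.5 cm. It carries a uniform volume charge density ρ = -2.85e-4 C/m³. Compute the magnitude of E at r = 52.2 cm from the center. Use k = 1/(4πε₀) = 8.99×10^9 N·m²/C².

Symmetry ⇒ E = E(r) r̂. Gaussian sphere of radius r = 52.2 cm (r > 23.5 cm, enclosing the whole shell).
Q_enc = ρ·(4π/3)(b³ − a³) = (-2.85×10^-4)·(4π/3)·((0.235)³ − (0.108)³) = -1.399×10^-5 C.
By Gauss's law, ∮E·dA = E·4πr² = Q_enc/ε₀.
E = k|Q_enc|/r² = (8.99×10^9)(1.399e-5)/(0.522)² = 4.62×10^5 N/C.

|E| ≈ 4.62×10^5 N/C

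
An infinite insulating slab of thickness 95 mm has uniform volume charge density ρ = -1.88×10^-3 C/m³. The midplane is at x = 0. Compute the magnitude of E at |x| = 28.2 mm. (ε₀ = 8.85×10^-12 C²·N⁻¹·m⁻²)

By symmetry E is perpendicular to the slab. A Gaussian pillbox from −28.2 mm to +28.2 mm (face area A) lies entirely within the slab.
Q_enc = ρ·(2x)·A and flux = 2EA, so 2EA = 2ρxA/ε₀ ⇒ E = |ρ|x/ε₀.
E = (1.88×10^-3)(0.0282)/(8.85×10^-12) = 5.99×10^6 N/C.

|E| = 5.99×10^6 N/C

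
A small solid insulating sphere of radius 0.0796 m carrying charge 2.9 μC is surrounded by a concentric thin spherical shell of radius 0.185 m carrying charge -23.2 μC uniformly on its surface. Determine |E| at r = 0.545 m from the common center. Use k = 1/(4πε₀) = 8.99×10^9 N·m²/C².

|E| = 6.14e5 V/m

Use a concentric Gaussian sphere at r = 0.545 m (r > 0.185 m, enclosing both).
Q_enc = (2.9 μC) + (-23.2 μC) = -2.03×10^-5 C.
Since E is radial and uniform over the Gaussian sphere, Φ = E·4πr² = Q_enc/ε₀.
E = k|Q_enc|/r² = (8.99×10^9)(2.03×10^-5)/(0.545)² = 6.14×10^5 N/C.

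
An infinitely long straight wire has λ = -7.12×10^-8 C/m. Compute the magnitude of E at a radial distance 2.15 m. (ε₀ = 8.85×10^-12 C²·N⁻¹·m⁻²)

Choose a coaxial cylinder of radius r = 2.15 m (arbitrary length L) as the Gaussian surface.
Q_enc = λL, so λ_enc = -7.12e-8 C/m.
By Gauss's law (flux through the curved wall only), E·2πrL = λ_enc L/ε₀.
E = |λ_enc|/(2πε₀r) = (7.12×10^-8)/(2π·8.85×10^-12·2.15) = 596 N/C.

|E| = 596 V/m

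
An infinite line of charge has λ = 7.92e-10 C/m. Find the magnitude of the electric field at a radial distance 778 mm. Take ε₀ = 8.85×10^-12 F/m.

|E| ≈ 18.3 N/C

Coaxial Gaussian cylinder, radius r = 778 mm, length L.
Q_enc = λL, so λ_enc = 7.92e-10 C/m.
By Gauss's law (flux through the curved wall only), E·2πrL = λ_enc L/ε₀.
E = |λ_enc|/(2πε₀r) = (7.92×10^-10)/(2π·8.85×10^-12·0.778) = 18.3 N/C.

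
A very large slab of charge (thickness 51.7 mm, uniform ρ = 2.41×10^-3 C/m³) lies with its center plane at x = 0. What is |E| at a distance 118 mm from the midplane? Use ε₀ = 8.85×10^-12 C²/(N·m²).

The point |x| = 118 mm lies outside the slab (half-thickness 0.02585 m). A symmetric pillbox spanning the full slab encloses Q_enc = ρ·d·A.
Flux = 2EA ⇒ E = |ρ|d/(2ε₀), independent of distance outside.
E = (2.41e-3)(0.0517)/(2·8.85×10^-12) = 7.04×10^6 N/C.

|E| = 7.04×10^6 N/C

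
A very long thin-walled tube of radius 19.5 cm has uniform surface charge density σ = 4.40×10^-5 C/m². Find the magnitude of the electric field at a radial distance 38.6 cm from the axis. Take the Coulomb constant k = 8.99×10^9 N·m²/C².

Coaxial Gaussian cylinder, radius r = 38.6 cm, length L (r > 19.5 cm).
The whole shell is enclosed: λ_enc = σ·2πR = (4.40e-5)·2π·(0.195) = 5.391e-5 C/m.
Gauss's law: E·2πrL = λ_enc L/ε₀.
E = 2k|λ_enc|/r = 2(8.99×10^9)(5.391e-5)/(0.386) = 2.51×10^6 N/C.

2.51e6 V/m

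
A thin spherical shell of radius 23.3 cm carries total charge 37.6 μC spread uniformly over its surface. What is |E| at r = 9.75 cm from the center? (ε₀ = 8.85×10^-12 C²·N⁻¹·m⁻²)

E = 0

By spherical symmetry E is radial; choose a Gaussian sphere of radius r = 9.75 cm (inside the shell, r < 23.3 cm).
All the charge is outside the Gaussian surface: Q_enc = 0, hence E = 0 everywhere inside the shell.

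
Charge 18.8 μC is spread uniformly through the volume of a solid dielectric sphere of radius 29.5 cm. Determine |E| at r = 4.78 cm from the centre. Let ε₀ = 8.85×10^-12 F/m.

By spherical symmetry E is radial; choose a Gaussian sphere of radius r = 4.78 cm (r < R).
For a uniform sphere the enclosed fraction is (r/R)³, so Q_enc = (18.8 μC)(0.0478/0.295)³ = 7.998e-8 C.
By Gauss's law, ∮E·dA = E·4πr² = Q_enc/ε₀.
E = |Q_enc|/(4πε₀r²) = (7.998e-8)/(4π·8.85×10^-12·(0.0478)²) = 3.15e5 N/C.

|E| = 3.15×10^5 N/C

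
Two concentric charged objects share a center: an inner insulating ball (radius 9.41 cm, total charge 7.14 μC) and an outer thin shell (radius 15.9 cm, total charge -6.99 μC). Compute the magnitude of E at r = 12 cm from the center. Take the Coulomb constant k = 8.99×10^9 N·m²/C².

Symmetry ⇒ E = E(r) r̂. Gaussian sphere of radius r = 12 cm (between the bodies, 9.41 cm < r < 15.9 cm).
The shell at 15.9 cm lies outside the Gaussian surface, so Q_enc = 7.14 μC = 7.14e-6 C.
Since E is radial and uniform over the Gaussian sphere, Φ = E·4πr² = Q_enc/ε₀.
E = k|Q_enc|/r² = (8.99×10^9)(7.14e-6)/(0.12)² = 4.46×10^6 N/C.

4.46×10^6 N/C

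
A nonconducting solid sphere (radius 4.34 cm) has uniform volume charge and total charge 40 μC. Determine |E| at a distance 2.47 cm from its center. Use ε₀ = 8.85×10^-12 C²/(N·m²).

By spherical symmetry E is radial; choose a Gaussian sphere of radius r = 2.47 cm (r < R).
Only the charge within r is enclosed: Q_enc = Q·(r/R)³ = (40 μC)·(2.47 cm/4.34 cm)³ = 7.374e-6 C.
Applying ∮E·dA = Q_enc/ε₀ with Φ = E(4πr²):
E = |Q_enc|/(4πε₀r²) = (7.374e-6)/(4π·8.85×10^-12·(0.0247)²) = 1.09×10^8 N/C.

E ≈ 1.09×10^8 N/C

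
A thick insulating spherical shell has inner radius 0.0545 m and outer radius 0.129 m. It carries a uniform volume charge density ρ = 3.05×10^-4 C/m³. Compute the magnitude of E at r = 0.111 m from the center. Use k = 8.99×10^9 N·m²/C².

|E| = 1.12×10^6 N/C

Use a concentric Gaussian sphere at r = 0.111 m (within the shell material, 0.0545 m < r < 0.129 m).
Only the shell between 0.0545 m and r is enclosed: Q_enc = ρ·(4π/3)(r³ − a³) = (3.05e-4)·(4π/3)·((0.111)³ − (0.0545)³) = 1.54×10^-6 C.
Since E is radial and uniform over the Gaussian sphere, Φ = E·4πr² = Q_enc/ε₀.
E = k|Q_enc|/r² = (8.99×10^9)(1.54e-6)/(0.111)² = 1.12e6 N/C.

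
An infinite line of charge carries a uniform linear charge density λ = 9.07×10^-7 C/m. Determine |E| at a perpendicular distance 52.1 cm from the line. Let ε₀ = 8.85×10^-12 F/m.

E ≈ 3.13×10^4 V/m

Coaxial Gaussian cylinder, radius r = 52.1 cm, length L.
Q_enc = λL, so λ_enc = 9.07×10^-7 C/m.
Applying ∮E·dA = Q_enc/ε₀ with the end caps contributing no flux:
E = |λ_enc|/(2πε₀r) = (9.07×10^-7)/(2π·8.85×10^-12·0.521) = 3.13×10^4 N/C.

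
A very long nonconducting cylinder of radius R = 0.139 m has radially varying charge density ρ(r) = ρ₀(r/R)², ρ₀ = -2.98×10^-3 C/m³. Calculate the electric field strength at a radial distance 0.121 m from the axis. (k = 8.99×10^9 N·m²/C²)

7.72×10^6 V/m

Coaxial Gaussian cylinder, radius r = 0.121 m, length L (r < R).
λ_enc = ∫₀^r ρ(r')·2πr' dr' = (2πρ₀/R²)·r^4/4 = -5.193×10^-5 C/m.
Gauss's law: E·2πrL = λ_enc L/ε₀.
E = 2k|λ_enc|/r = 2(8.99×10^9)(5.193×10^-5)/(0.121) = 7.72×10^6 N/C.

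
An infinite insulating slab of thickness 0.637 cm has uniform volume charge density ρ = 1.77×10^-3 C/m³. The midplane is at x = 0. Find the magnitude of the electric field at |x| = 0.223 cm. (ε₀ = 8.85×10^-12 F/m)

E = 4.46×10^5 N/C

By symmetry E is perpendicular to the slab. A Gaussian pillbox from −0.223 cm to +0.223 cm (face area A) lies entirely within the slab.
Q_enc = ρ·(2x)·A and flux = 2EA, so 2EA = 2ρxA/ε₀ ⇒ E = |ρ|x/ε₀.
E = (1.77e-3)(0.00223)/(8.85×10^-12) = 4.46×10^5 N/C.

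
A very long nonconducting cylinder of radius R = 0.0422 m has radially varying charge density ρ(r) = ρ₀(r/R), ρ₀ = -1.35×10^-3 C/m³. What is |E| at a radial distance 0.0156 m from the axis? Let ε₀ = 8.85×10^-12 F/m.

By cylindrical symmetry E is radial; use a coaxial Gaussian cylinder of radius 0.0156 m and length L (r < R).
λ_enc = ∫₀^r ρ(r')·2πr' dr' = (2πρ₀/R)·r^3/3 = -2.544×10^-7 C/m.
By Gauss's law (flux through the curved wall only), E·2πrL = λ_enc L/ε₀.
E = |λ_enc|/(2πε₀r) = (2.544e-7)/(2π·8.85×10^-12·0.0156) = 2.93e5 N/C.

2.93e5 N/C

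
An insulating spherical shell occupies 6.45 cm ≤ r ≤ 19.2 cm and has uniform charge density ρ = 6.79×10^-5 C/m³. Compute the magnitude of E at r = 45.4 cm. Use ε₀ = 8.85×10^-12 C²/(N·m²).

|E| ≈ 8.45×10^4 N/C

Symmetry ⇒ E = E(r) r̂. Gaussian sphere of radius r = 45.4 cm (r > 19.2 cm, enclosing the whole shell).
Q_enc = ρ·(4π/3)(b³ − a³) = (6.79×10^-5)·(4π/3)·((0.192)³ − (0.0645)³) = 1.937e-6 C.
Since E is radial and uniform over the Gaussian sphere, Φ = E·4πr² = Q_enc/ε₀.
E = |Q_enc|/(4πε₀r²) = (1.937×10^-6)/(4π·8.85×10^-12·(0.454)²) = 8.45×10^4 N/C.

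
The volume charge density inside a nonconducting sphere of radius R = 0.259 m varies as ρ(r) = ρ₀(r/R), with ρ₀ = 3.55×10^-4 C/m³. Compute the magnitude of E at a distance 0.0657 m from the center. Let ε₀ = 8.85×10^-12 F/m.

Take a concentric spherical Gaussian surface of radius r = 0.0657 m (r < R).
Q_enc = ∫₀^r ρ(r')·4πr'² dr' = (4πρ₀/R) ∫₀^r r'^3 dr' = 4πρ₀ r^4/(4·R) = 8.023×10^-8 C.
Gauss's law: E·4πr² = Q_enc/ε₀.
E = |Q_enc|/(4πε₀r²) = (8.023e-8)/(4π·8.85×10^-12·(0.0657)²) = 1.67e5 N/C.

|E| ≈ 1.67e5 V/m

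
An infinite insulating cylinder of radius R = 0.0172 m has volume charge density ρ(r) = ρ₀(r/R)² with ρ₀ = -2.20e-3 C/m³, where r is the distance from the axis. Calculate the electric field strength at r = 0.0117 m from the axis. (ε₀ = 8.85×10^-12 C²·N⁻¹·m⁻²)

Coaxial Gaussian cylinder, radius r = 0.0117 m, length L (r < R).
Integrating ρ over the cross-section to radius r: λ_enc = (2πρ₀/R²) ∫₀^r r'^3 dr' = 2πρ₀ r^4/(4·R²) = -2.189×10^-7 C/m.
Gauss's law: E·2πrL = λ_enc L/ε₀.
E = |λ_enc|/(2πε₀r) = (2.189×10^-7)/(2π·8.85×10^-12·0.0117) = 3.36×10^5 N/C.

|E| ≈ 3.36×10^5 V/m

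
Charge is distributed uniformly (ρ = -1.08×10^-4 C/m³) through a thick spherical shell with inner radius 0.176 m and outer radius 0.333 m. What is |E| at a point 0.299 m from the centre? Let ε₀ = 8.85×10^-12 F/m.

9.68×10^5 N/C

By spherical symmetry E is radial; choose a Gaussian sphere of radius r = 0.299 m (within the shell material, 0.176 m < r < 0.333 m).
Enclosed charge is the volume from a to r: Q_enc = (4π/3)ρ(r³ − a³) = -9.626×10^-6 C.
Applying ∮E·dA = Q_enc/ε₀ with Φ = E(4πr²):
E = |Q_enc|/(4πε₀r²) = (9.626e-6)/(4π·8.85×10^-12·(0.299)²) = 9.68×10^5 N/C.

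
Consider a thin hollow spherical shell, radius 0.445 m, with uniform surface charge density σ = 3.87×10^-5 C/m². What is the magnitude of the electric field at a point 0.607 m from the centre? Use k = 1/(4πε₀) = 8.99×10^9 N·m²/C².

Take a concentric spherical Gaussian surface of radius r = 0.607 m (r > 0.445 m).
The entire shell is enclosed: Q_enc = σ·4πR² = (3.87×10^-5)·4π·(0.445)² = 9.63e-5 C.
Since E is radial and uniform over the Gaussian sphere, Φ = E·4πr² = Q_enc/ε₀.
E = k|Q_enc|/r² = (8.99×10^9)(9.63e-5)/(0.607)² = 2.35×10^6 N/C.

2.35×10^6 V/m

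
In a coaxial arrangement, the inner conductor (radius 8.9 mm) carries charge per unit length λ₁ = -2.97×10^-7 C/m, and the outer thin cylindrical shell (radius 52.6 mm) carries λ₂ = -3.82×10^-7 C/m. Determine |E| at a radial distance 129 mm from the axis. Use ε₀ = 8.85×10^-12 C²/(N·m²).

E ≈ 9.47×10^4 V/m

Choose a coaxial cylinder of radius r = 129 mm (arbitrary length L) as the Gaussian surface (r > 52.6 mm, enclosing both).
λ_enc = λ₁ + λ₂ = (-2.97e-7) + (-3.82×10^-7) = -6.79×10^-7 C/m.
Applying ∮E·dA = Q_enc/ε₀ with the end caps contributing no flux:
E = |λ_enc|/(2πε₀r) = (6.79×10^-7)/(2π·8.85×10^-12·0.129) = 9.47×10^4 N/C.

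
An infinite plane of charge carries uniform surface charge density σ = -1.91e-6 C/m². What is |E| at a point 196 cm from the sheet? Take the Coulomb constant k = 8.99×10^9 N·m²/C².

Choose a cylindrical pillbox piercing the sheet, end faces (area A) parallel to it.
Flux Φ = 2EA and Q_enc = σA, so 2EA = σA/ε₀ ⇒ E = |σ|/(2ε₀), independent of distance.
E = 2πk|σ| = 2π(8.99×10^9)(1.91×10^-6) = 1.08×10^5 N/C.

E ≈ 1.08e5 N/C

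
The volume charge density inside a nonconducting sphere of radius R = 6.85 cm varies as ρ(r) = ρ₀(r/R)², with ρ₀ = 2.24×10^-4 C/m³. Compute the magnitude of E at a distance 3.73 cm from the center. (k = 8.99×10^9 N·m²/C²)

|E| = 5.60×10^4 N/C

Take a concentric spherical Gaussian surface of radius r = 3.73 cm (r < R).
Q_enc = ∫₀^r ρ(r')·4πr'² dr' = (4πρ₀/R²) ∫₀^r r'^4 dr' = 4πρ₀ r^5/(5·R²) = 8.663×10^-9 C.
Gauss's law: E·4πr² = Q_enc/ε₀.
E = k|Q_enc|/r² = (8.99×10^9)(8.663×10^-9)/(0.0373)² = 5.60e4 N/C.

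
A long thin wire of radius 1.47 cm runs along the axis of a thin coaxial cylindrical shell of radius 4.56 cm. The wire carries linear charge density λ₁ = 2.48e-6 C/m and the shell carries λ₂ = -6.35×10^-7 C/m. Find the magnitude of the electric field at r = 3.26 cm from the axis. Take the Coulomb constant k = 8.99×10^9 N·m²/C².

By cylindrical symmetry E is radial; use a coaxial Gaussian cylinder of radius 3.26 cm and length L (between the conductors, 1.47 cm < r < 4.56 cm).
Only the inner wire is enclosed; the outer shell contributes nothing inside itself. λ_enc = λ₁ = 2.48e-6 C/m.
By Gauss's law (flux through the curved wall only), E·2πrL = λ_enc L/ε₀.
E = 2k|λ_enc|/r = 2(8.99×10^9)(2.48×10^-6)/(0.0326) = 1.37×10^6 N/C.

E = 1.37×10^6 N/C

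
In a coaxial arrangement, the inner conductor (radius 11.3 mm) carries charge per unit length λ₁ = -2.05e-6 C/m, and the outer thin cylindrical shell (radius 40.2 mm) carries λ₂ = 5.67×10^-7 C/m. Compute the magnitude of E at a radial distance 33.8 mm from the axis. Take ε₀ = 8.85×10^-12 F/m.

Take a coaxial cylindrical Gaussian surface of radius r = 33.8 mm and length L (between the conductors, 11.3 mm < r < 40.2 mm).
The shell at 40.2 mm lies outside the Gaussian surface, so λ_enc = λ₁ = -2.05×10^-6 C/m.
Since E is radial and uniform over the curved surface, Φ = E·2πrL = Q_enc/ε₀ = λ_enc L/ε₀.
E = |λ_enc|/(2πε₀r) = (2.05×10^-6)/(2π·8.85×10^-12·0.0338) = 1.09e6 N/C.

|E| = 1.09e6 V/m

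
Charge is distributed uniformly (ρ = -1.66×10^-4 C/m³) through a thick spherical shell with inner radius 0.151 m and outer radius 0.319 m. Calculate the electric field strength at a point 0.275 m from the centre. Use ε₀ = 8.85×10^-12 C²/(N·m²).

Use a concentric Gaussian sphere at r = 0.275 m (within the shell material, 0.151 m < r < 0.319 m).
Enclosed charge is the volume from a to r: Q_enc = (4π/3)ρ(r³ − a³) = -1.207×10^-5 C.
Gauss's law: E·4πr² = Q_enc/ε₀.
E = |Q_enc|/(4πε₀r²) = (1.207×10^-5)/(4π·8.85×10^-12·(0.275)²) = 1.43×10^6 N/C.

|E| ≈ 1.43×10^6 N/C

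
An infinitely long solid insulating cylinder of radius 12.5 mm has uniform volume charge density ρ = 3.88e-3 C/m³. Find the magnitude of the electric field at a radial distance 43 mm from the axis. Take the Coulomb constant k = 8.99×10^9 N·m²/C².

By cylindrical symmetry E is radial; use a coaxial Gaussian cylinder of radius 43 mm and length L (r > 12.5 mm, full cross-section enclosed).
λ_enc = ρ·πR² = (3.88×10^-3)π(0.0125)² = 1.905e-6 C/m.
Applying ∮E·dA = Q_enc/ε₀ with the end caps contributing no flux:
E = 2k|λ_enc|/r = 2(8.99×10^9)(1.905×10^-6)/(0.043) = 7.96e5 N/C.

7.96×10^5 V/m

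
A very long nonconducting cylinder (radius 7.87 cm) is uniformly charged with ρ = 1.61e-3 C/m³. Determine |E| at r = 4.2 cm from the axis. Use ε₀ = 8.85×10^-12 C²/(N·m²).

Coaxial Gaussian cylinder, radius r = 4.2 cm, length L (r < R).
Charge inside radius r per length L is ρ·πr²·L, so λ_enc = ρπr² = 8.922×10^-6 C/m.
By Gauss's law (flux through the curved wall only), E·2πrL = λ_enc L/ε₀.
E = |λ_enc|/(2πε₀r) = (8.922×10^-6)/(2π·8.85×10^-12·0.042) = 3.82e6 N/C.

|E| ≈ 3.82e6 N/C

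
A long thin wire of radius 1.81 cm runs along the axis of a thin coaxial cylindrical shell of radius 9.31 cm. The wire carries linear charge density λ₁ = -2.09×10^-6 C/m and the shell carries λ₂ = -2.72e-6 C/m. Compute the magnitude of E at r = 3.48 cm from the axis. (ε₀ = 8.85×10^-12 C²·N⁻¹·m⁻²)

Take a coaxial cylindrical Gaussian surface of radius r = 3.48 cm and length L (between the conductors, 1.81 cm < r < 9.31 cm).
The shell at 9.31 cm lies outside the Gaussian surface, so λ_enc = λ₁ = -2.09×10^-6 C/m.
Since E is radial and uniform over the curved surface, Φ = E·2πrL = Q_enc/ε₀ = λ_enc L/ε₀.
E = |λ_enc|/(2πε₀r) = (2.09×10^-6)/(2π·8.85×10^-12·0.0348) = 1.08×10^6 N/C.

|E| ≈ 1.08×10^6 V/m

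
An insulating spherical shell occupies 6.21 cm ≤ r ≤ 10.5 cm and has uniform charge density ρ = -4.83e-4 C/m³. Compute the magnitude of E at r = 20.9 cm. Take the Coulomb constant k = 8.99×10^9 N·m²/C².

Symmetry ⇒ E = E(r) r̂. Gaussian sphere of radius r = 20.9 cm (r > 10.5 cm, enclosing the whole shell).
Q_enc = ρ·(4π/3)(b³ − a³) = (-4.83×10^-4)·(4π/3)·((0.105)³ − (0.0621)³) = -1.858×10^-6 C.
By Gauss's law, ∮E·dA = E·4πr² = Q_enc/ε₀.
E = k|Q_enc|/r² = (8.99×10^9)(1.858×10^-6)/(0.209)² = 3.82×10^5 N/C.

3.82e5 N/C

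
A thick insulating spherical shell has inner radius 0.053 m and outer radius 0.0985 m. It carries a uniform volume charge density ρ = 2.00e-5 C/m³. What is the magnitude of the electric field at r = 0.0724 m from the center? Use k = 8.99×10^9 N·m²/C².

Take a concentric spherical Gaussian surface of radius r = 0.0724 m (within the shell material, 0.053 m < r < 0.0985 m).
Only the shell between 0.053 m and r is enclosed: Q_enc = ρ·(4π/3)(r³ − a³) = (2.00e-5)·(4π/3)·((0.0724)³ − (0.053)³) = 1.932×10^-8 C.
Since E is radial and uniform over the Gaussian sphere, Φ = E·4πr² = Q_enc/ε₀.
E = k|Q_enc|/r² = (8.99×10^9)(1.932×10^-8)/(0.0724)² = 3.31×10^4 N/C.

|E| ≈ 3.31e4 N/C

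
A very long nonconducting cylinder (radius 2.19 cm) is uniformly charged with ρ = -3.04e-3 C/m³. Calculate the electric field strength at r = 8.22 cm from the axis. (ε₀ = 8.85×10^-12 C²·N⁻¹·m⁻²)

Take a coaxial cylindrical Gaussian surface of radius r = 8.22 cm and length L (r > 2.19 cm, full cross-section enclosed).
λ_enc = ρ·πR² = (-3.04×10^-3)π(0.0219)² = -4.58×10^-6 C/m.
By Gauss's law (flux through the curved wall only), E·2πrL = λ_enc L/ε₀.
E = |λ_enc|/(2πε₀r) = (4.58×10^-6)/(2π·8.85×10^-12·0.0822) = 1.00×10^6 N/C.

|E| = 1.00e6 V/m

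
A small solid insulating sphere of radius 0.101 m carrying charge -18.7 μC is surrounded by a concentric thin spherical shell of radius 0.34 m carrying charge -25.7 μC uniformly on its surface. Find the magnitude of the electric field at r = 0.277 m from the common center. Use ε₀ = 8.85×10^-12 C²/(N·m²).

E ≈ 2.19×10^6 V/m

Symmetry ⇒ E = E(r) r̂. Gaussian sphere of radius r = 0.277 m (between the bodies, 0.101 m < r < 0.34 m).
Only the inner charge is enclosed; the outer shell contributes nothing inside itself. Q_enc = -18.7 μC = -1.87×10^-5 C.
Gauss's law: E·4πr² = Q_enc/ε₀.
E = |Q_enc|/(4πε₀r²) = (1.87×10^-5)/(4π·8.85×10^-12·(0.277)²) = 2.19e6 N/C.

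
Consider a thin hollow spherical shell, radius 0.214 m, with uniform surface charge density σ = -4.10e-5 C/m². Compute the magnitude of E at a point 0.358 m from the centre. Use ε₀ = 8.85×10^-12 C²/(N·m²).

|E| ≈ 1.66×10^6 N/C

Symmetry ⇒ E = E(r) r̂. Gaussian sphere of radius r = 0.358 m (r > 0.214 m).
The entire shell is enclosed: Q_enc = σ·4πR² = (-4.10×10^-5)·4π·(0.214)² = -2.36×10^-5 C.
Since E is radial and uniform over the Gaussian sphere, Φ = E·4πr² = Q_enc/ε₀.
E = |Q_enc|/(4πε₀r²) = (2.36×10^-5)/(4π·8.85×10^-12·(0.358)²) = 1.66×10^6 N/C.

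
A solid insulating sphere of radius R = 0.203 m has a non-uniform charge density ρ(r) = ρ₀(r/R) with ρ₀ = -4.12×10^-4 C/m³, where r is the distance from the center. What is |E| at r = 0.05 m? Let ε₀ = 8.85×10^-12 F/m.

Take a concentric spherical Gaussian surface of radius r = 0.05 m (r < R).
Integrate the density: Q_enc = 4π ∫₀^r ρ₀(r'/R)^1 r'² dr' = 4πρ₀ r^4/(4·R) = -3.985×10^-8 C.
By Gauss's law, ∮E·dA = E·4πr² = Q_enc/ε₀.
E = |Q_enc|/(4πε₀r²) = (3.985e-8)/(4π·8.85×10^-12·(0.05)²) = 1.43×10^5 N/C.

|E| ≈ 1.43e5 N/C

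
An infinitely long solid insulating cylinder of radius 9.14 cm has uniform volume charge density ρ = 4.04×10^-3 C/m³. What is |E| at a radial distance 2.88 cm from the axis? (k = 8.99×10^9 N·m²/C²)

|E| ≈ 6.57e6 V/m

Take a coaxial cylindrical Gaussian surface of radius r = 2.88 cm and length L (r < R).
Charge inside radius r per length L is ρ·πr²·L, so λ_enc = ρπr² = 1.053×10^-5 C/m.
Gauss's law: E·2πrL = λ_enc L/ε₀.
E = 2k|λ_enc|/r = 2(8.99×10^9)(1.053×10^-5)/(0.0288) = 6.57e6 N/C.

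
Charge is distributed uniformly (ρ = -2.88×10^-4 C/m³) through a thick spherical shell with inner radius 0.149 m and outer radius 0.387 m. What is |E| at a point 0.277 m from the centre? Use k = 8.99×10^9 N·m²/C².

Symmetry ⇒ E = E(r) r̂. Gaussian sphere of radius r = 0.277 m (within the shell material, 0.149 m < r < 0.387 m).
Only the shell between 0.149 m and r is enclosed: Q_enc = ρ·(4π/3)(r³ − a³) = (-2.88×10^-4)·(4π/3)·((0.277)³ − (0.149)³) = -2.165e-5 C.
By Gauss's law, ∮E·dA = E·4πr² = Q_enc/ε₀.
E = k|Q_enc|/r² = (8.99×10^9)(2.165×10^-5)/(0.277)² = 2.54e6 N/C.

|E| = 2.54e6 N/C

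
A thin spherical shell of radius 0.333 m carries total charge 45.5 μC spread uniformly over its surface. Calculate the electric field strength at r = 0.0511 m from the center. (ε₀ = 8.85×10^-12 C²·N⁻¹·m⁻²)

|E| = 0 N/C

Use a concentric Gaussian sphere at r = 0.0511 m (inside the shell, r < 0.333 m).
No charge lies within this surface, so Q_enc = 0 and Gauss's law gives E·4πr² = 0 ⇒ E = 0.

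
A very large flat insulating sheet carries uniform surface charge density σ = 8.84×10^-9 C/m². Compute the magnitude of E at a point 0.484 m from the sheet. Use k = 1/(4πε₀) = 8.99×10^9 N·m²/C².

By planar symmetry E is perpendicular to the sheet and uniform; use a Gaussian pillbox with flat faces of area A on each side of the sheet.
Only the two end caps contribute flux: Φ = 2EA. With Q_enc = σA, Gauss's law gives E = |σ|/(2ε₀).
E = 2πk|σ| = 2π(8.99×10^9)(8.84×10^-9) = 499 N/C.

E = 499 N/C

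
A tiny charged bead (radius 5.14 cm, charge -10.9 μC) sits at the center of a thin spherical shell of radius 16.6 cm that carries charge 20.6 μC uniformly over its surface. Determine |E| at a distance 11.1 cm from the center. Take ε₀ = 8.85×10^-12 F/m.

By spherical symmetry E is radial; choose a Gaussian sphere of radius r = 11.1 cm (between the bodies, 5.14 cm < r < 16.6 cm).
The shell at 16.6 cm lies outside the Gaussian surface, so Q_enc = -10.9 μC = -1.09×10^-5 C.
Gauss's law: E·4πr² = Q_enc/ε₀.
E = |Q_enc|/(4πε₀r²) = (1.09e-5)/(4π·8.85×10^-12·(0.111)²) = 7.95e6 N/C.

|E| = 7.95×10^6 N/C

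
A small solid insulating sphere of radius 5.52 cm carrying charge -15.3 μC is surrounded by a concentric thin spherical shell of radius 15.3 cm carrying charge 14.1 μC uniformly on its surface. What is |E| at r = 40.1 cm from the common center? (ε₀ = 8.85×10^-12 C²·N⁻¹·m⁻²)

|E| = 6.71e4 N/C

By spherical symmetry E is radial; choose a Gaussian sphere of radius r = 40.1 cm (r > 15.3 cm, enclosing both).
Q_enc = (-15.3 μC) + (14.1 μC) = -1.20×10^-6 C.
By Gauss's law, ∮E·dA = E·4πr² = Q_enc/ε₀.
E = |Q_enc|/(4πε₀r²) = (1.20×10^-6)/(4π·8.85×10^-12·(0.401)²) = 6.71×10^4 N/C.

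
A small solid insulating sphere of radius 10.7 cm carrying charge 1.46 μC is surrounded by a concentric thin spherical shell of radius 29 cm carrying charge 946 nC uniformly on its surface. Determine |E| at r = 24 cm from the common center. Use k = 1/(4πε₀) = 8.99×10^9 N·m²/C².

Symmetry ⇒ E = E(r) r̂. Gaussian sphere of radius r = 24 cm (between the bodies, 10.7 cm < r < 29 cm).
Only the inner charge is enclosed; the outer shell contributes nothing inside itself. Q_enc = 1.46 μC = 1.46×10^-6 C.
Gauss's law: E·4πr² = Q_enc/ε₀.
E = k|Q_enc|/r² = (8.99×10^9)(1.46×10^-6)/(0.24)² = 2.28e5 N/C.

E ≈ 2.28e5 V/m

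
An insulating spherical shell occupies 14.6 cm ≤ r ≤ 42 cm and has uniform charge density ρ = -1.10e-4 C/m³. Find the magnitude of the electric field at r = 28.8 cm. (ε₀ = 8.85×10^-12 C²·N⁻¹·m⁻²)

Take a concentric spherical Gaussian surface of radius r = 28.8 cm (within the shell material, 14.6 cm < r < 42 cm).
Only the shell between 14.6 cm and r is enclosed: Q_enc = ρ·(4π/3)(r³ − a³) = (-1.10e-4)·(4π/3)·((0.288)³ − (0.146)³) = -9.573×10^-6 C.
Applying ∮E·dA = Q_enc/ε₀ with Φ = E(4πr²):
E = |Q_enc|/(4πε₀r²) = (9.573×10^-6)/(4π·8.85×10^-12·(0.288)²) = 1.04×10^6 N/C.

1.04×10^6 N/C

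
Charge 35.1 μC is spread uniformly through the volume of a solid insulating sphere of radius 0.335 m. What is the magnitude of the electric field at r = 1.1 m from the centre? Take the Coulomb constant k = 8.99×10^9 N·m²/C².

E ≈ 2.61e5 N/C

Take a concentric spherical Gaussian surface of radius r = 1.1 m (r > R, so the entire charge is enclosed).
Q_enc = 35.1 μC = 3.51e-5 C.
By Gauss's law, ∮E·dA = E·4πr² = Q_enc/ε₀.
E = k|Q_enc|/r² = (8.99×10^9)(3.51×10^-5)/(1.1)² = 2.61×10^5 N/C.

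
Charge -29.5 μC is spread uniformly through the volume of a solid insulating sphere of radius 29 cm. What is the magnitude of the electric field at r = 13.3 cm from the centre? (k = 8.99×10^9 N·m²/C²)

E ≈ 1.45e6 V/m

By spherical symmetry E is radial; choose a Gaussian sphere of radius r = 13.3 cm (r < R).
For a uniform sphere the enclosed fraction is (r/R)³, so Q_enc = (-29.5 μC)(0.133/0.29)³ = -2.846×10^-6 C.
Since E is radial and uniform over the Gaussian sphere, Φ = E·4πr² = Q_enc/ε₀.
E = k|Q_enc|/r² = (8.99×10^9)(2.846e-6)/(0.133)² = 1.45e6 N/C.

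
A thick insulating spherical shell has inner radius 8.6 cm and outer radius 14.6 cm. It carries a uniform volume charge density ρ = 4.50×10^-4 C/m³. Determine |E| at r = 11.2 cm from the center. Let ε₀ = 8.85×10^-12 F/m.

Take a concentric spherical Gaussian surface of radius r = 11.2 cm (within the shell material, 8.6 cm < r < 14.6 cm).
Enclosed charge is the volume from a to r: Q_enc = (4π/3)ρ(r³ − a³) = 1.449×10^-6 C.
Gauss's law: E·4πr² = Q_enc/ε₀.
E = |Q_enc|/(4πε₀r²) = (1.449e-6)/(4π·8.85×10^-12·(0.112)²) = 1.04e6 N/C.

1.04e6 N/C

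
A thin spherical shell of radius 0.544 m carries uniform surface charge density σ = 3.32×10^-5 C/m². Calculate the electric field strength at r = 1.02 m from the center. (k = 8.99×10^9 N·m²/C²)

Take a concentric spherical Gaussian surface of radius r = 1.02 m (r > 0.544 m).
The entire shell is enclosed: Q_enc = σ·4πR² = (3.32e-5)·4π·(0.544)² = 1.235e-4 C.
Applying ∮E·dA = Q_enc/ε₀ with Φ = E(4πr²):
E = k|Q_enc|/r² = (8.99×10^9)(1.235×10^-4)/(1.02)² = 1.07×10^6 N/C.

1.07×10^6 N/C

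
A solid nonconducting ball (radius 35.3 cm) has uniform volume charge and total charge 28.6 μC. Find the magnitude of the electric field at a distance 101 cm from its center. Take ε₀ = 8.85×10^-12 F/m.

Symmetry ⇒ E = E(r) r̂. Gaussian sphere of radius r = 101 cm (r > R, so the entire charge is enclosed).
Q_enc = 28.6 μC = 2.86e-5 C.
Applying ∮E·dA = Q_enc/ε₀ with Φ = E(4πr²):
E = |Q_enc|/(4πε₀r²) = (2.86×10^-5)/(4π·8.85×10^-12·(1.01)²) = 2.52×10^5 N/C.

E ≈ 2.52e5 N/C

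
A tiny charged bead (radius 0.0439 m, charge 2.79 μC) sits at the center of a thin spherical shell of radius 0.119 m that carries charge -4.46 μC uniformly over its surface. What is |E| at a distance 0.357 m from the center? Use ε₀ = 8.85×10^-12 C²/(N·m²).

E ≈ 1.18×10^5 N/C

Take a concentric spherical Gaussian surface of radius r = 0.357 m (r > 0.119 m, enclosing both).
Q_enc = (2.79 μC) + (-4.46 μC) = -1.67×10^-6 C.
By Gauss's law, ∮E·dA = E·4πr² = Q_enc/ε₀.
E = |Q_enc|/(4πε₀r²) = (1.67×10^-6)/(4π·8.85×10^-12·(0.357)²) = 1.18e5 N/C.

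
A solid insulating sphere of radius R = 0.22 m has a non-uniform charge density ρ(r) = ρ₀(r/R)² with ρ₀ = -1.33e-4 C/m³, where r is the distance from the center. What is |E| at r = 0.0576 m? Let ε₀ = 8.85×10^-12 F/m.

|E| ≈ 1.19×10^4 N/C

By spherical symmetry E is radial; choose a Gaussian sphere of radius r = 0.0576 m (r < R).
Q_enc = ∫₀^r ρ(r')·4πr'² dr' = (4πρ₀/R²) ∫₀^r r'^4 dr' = 4πρ₀ r^5/(5·R²) = -4.379×10^-9 C.
Since E is radial and uniform over the Gaussian sphere, Φ = E·4πr² = Q_enc/ε₀.
E = |Q_enc|/(4πε₀r²) = (4.379e-9)/(4π·8.85×10^-12·(0.0576)²) = 1.19e4 N/C.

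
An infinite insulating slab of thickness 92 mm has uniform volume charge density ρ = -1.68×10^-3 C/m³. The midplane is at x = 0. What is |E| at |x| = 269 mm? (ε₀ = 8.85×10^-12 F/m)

E ≈ 8.73×10^6 N/C

The point |x| = 269 mm lies outside the slab (half-thickness 0.046 m). A symmetric pillbox spanning the full slab encloses Q_enc = ρ·d·A.
Flux = 2EA ⇒ E = |ρ|d/(2ε₀), independent of distance outside.
E = (1.68×10^-3)(0.092)/(2·8.85×10^-12) = 8.73×10^6 N/C.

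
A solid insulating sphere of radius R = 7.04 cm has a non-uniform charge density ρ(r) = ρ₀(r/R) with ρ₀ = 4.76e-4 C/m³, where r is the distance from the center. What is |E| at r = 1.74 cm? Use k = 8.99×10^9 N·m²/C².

5.78e4 N/C

Symmetry ⇒ E = E(r) r̂. Gaussian sphere of radius r = 1.74 cm (r < R).
Integrate the density: Q_enc = 4π ∫₀^r ρ₀(r'/R)^1 r'² dr' = 4πρ₀ r^4/(4·R) = 1.947e-9 C.
Applying ∮E·dA = Q_enc/ε₀ with Φ = E(4πr²):
E = k|Q_enc|/r² = (8.99×10^9)(1.947e-9)/(0.0174)² = 5.78e4 N/C.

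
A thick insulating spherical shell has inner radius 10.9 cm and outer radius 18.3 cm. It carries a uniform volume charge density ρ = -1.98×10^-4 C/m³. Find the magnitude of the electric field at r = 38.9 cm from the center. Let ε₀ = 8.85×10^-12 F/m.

E = 2.38e5 N/C

Take a concentric spherical Gaussian surface of radius r = 38.9 cm (r > 18.3 cm, enclosing the whole shell).
Q_enc = ρ·(4π/3)(b³ − a³) = (-1.98×10^-4)·(4π/3)·((0.183)³ − (0.109)³) = -4.009e-6 C.
Since E is radial and uniform over the Gaussian sphere, Φ = E·4πr² = Q_enc/ε₀.
E = |Q_enc|/(4πε₀r²) = (4.009×10^-6)/(4π·8.85×10^-12·(0.389)²) = 2.38×10^5 N/C.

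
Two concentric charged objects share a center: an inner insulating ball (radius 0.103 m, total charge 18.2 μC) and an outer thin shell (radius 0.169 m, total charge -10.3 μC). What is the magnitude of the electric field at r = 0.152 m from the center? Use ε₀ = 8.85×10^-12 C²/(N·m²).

Use a concentric Gaussian sphere at r = 0.152 m (between the bodies, 0.103 m < r < 0.169 m).
Only the inner charge is enclosed; the outer shell contributes nothing inside itself. Q_enc = 18.2 μC = 1.82×10^-5 C.
Gauss's law: E·4πr² = Q_enc/ε₀.
E = |Q_enc|/(4πε₀r²) = (1.82e-5)/(4π·8.85×10^-12·(0.152)²) = 7.08×10^6 N/C.

7.08×10^6 N/C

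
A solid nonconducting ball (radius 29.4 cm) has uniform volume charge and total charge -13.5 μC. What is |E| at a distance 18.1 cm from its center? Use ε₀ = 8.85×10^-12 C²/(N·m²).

E = 8.65e5 V/m

By spherical symmetry E is radial; choose a Gaussian sphere of radius r = 18.1 cm (r < R).
For a uniform sphere the enclosed fraction is (r/R)³, so Q_enc = (-13.5 μC)(0.181/0.294)³ = -3.15×10^-6 C.
By Gauss's law, ∮E·dA = E·4πr² = Q_enc/ε₀.
E = |Q_enc|/(4πε₀r²) = (3.15×10^-6)/(4π·8.85×10^-12·(0.181)²) = 8.65×10^5 N/C.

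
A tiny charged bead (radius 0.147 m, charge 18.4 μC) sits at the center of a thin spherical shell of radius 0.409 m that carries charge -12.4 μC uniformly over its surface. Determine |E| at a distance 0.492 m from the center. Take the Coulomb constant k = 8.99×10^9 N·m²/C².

Take a concentric spherical Gaussian surface of radius r = 0.492 m (r > 0.409 m, enclosing both).
Q_enc = (18.4 μC) + (-12.4 μC) = 6.00e-6 C.
Gauss's law: E·4πr² = Q_enc/ε₀.
E = k|Q_enc|/r² = (8.99×10^9)(6.00×10^-6)/(0.492)² = 2.23e5 N/C.

E = 2.23×10^5 N/C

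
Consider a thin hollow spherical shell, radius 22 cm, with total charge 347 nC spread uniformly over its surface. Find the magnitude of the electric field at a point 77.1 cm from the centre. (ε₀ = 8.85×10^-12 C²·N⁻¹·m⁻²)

5.25×10^3 N/C

Use a concentric Gaussian sphere at r = 77.1 cm (r > 22 cm).
The entire shell is enclosed: Q_enc = 3.47×10^-7 C.
By Gauss's law, ∮E·dA = E·4πr² = Q_enc/ε₀.
E = |Q_enc|/(4πε₀r²) = (3.47e-7)/(4π·8.85×10^-12·(0.771)²) = 5.25e3 N/C.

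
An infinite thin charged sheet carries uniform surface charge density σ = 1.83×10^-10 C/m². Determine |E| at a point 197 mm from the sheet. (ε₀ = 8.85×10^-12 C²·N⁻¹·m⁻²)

E = 10.3 N/C

By planar symmetry E is perpendicular to the sheet and uniform; use a Gaussian pillbox with flat faces of area A on each side of the sheet.
Only the two end caps contribute flux: Φ = 2EA. With Q_enc = σA, Gauss's law gives E = |σ|/(2ε₀).
E = |σ|/(2ε₀) = (1.83×10^-10)/(2·8.85×10^-12) = 10.3 N/C.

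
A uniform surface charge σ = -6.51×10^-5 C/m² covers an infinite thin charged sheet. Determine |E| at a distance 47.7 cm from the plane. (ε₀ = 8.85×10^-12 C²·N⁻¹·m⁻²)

The symmetry is planar: E is normal to the sheet and the same magnitude on both sides. Take a pillbox straddling the sheet with end-cap area A.
Only the two end caps contribute flux: Φ = 2EA. With Q_enc = σA, Gauss's law gives E = |σ|/(2ε₀).
E = |σ|/(2ε₀) = (6.51e-5)/(2·8.85×10^-12) = 3.68×10^6 N/C.

3.68×10^6 N/C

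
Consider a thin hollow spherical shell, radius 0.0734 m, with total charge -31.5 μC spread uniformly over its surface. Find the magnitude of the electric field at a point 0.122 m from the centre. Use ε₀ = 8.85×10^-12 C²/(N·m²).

By spherical symmetry E is radial; choose a Gaussian sphere of radius r = 0.122 m (r > 0.0734 m).
The entire shell is enclosed: Q_enc = -3.15×10^-5 C.
Applying ∮E·dA = Q_enc/ε₀ with Φ = E(4πr²):
E = |Q_enc|/(4πε₀r²) = (3.15×10^-5)/(4π·8.85×10^-12·(0.122)²) = 1.90×10^7 N/C.

E ≈ 1.90×10^7 N/C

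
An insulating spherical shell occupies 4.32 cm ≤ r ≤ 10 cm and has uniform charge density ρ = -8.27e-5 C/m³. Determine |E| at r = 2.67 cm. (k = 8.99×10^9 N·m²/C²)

|E| = 0 V/m

Symmetry ⇒ E = E(r) r̂. Gaussian sphere of radius r = 2.67 cm (r < 4.32 cm, inside the empty cavity).
Q_enc = 0 (all charge lies at larger r); Gauss's law gives E = 0.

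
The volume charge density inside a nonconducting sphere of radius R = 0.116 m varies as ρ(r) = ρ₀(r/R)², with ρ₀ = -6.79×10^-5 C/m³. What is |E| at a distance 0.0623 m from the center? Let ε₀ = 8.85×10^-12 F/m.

E ≈ 2.76×10^4 V/m

Symmetry ⇒ E = E(r) r̂. Gaussian sphere of radius r = 0.0623 m (r < R).
Q_enc = ∫₀^r ρ(r')·4πr'² dr' = (4πρ₀/R²) ∫₀^r r'^4 dr' = 4πρ₀ r^5/(5·R²) = -1.19×10^-8 C.
Applying ∮E·dA = Q_enc/ε₀ with Φ = E(4πr²):
E = |Q_enc|/(4πε₀r²) = (1.19×10^-8)/(4π·8.85×10^-12·(0.0623)²) = 2.76×10^4 N/C.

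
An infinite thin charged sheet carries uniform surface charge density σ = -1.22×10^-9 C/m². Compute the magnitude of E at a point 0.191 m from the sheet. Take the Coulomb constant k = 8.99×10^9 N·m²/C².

By planar symmetry E is perpendicular to the sheet and uniform; use a Gaussian pillbox with flat faces of area A on each side of the sheet.
Only the two end caps contribute flux: Φ = 2EA. With Q_enc = σA, Gauss's law gives E = |σ|/(2ε₀).
E = 2πk|σ| = 2π(8.99×10^9)(1.22e-9) = 68.9 N/C.

E = 68.9 V/m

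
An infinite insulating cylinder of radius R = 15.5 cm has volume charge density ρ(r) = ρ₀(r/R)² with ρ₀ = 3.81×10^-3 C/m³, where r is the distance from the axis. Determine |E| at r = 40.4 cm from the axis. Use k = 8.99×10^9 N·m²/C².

6.40×10^6 V/m

Coaxial Gaussian cylinder, radius r = 40.4 cm, length L (r > R, full charge per length enclosed).
λ_enc = 2π ∫₀^R ρ₀(r'/R)^2 r' dr' = 2πρ₀R²/4 = 1.438×10^-4 C/m.
Gauss's law: E·2πrL = λ_enc L/ε₀.
E = 2k|λ_enc|/r = 2(8.99×10^9)(1.438e-4)/(0.404) = 6.40e6 N/C.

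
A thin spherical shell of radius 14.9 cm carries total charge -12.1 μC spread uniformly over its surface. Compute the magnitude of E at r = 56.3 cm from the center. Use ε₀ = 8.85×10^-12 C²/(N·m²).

Symmetry ⇒ E = E(r) r̂. Gaussian sphere of radius r = 56.3 cm (r > 14.9 cm).
The entire shell is enclosed: Q_enc = -1.21×10^-5 C.
Since E is radial and uniform over the Gaussian sphere, Φ = E·4πr² = Q_enc/ε₀.
E = |Q_enc|/(4πε₀r²) = (1.21e-5)/(4π·8.85×10^-12·(0.563)²) = 3.43e5 N/C.

3.43×10^5 N/C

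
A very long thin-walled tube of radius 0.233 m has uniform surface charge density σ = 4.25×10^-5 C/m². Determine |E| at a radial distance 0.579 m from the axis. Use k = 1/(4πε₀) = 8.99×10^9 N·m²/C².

E ≈ 1.93×10^6 V/m

By cylindrical symmetry E is radial; use a coaxial Gaussian cylinder of radius 0.579 m and length L (r > 0.233 m).
The whole shell is enclosed: λ_enc = σ·2πR = (4.25×10^-5)·2π·(0.233) = 6.222×10^-5 C/m.
By Gauss's law (flux through the curved wall only), E·2πrL = λ_enc L/ε₀.
E = 2k|λ_enc|/r = 2(8.99×10^9)(6.222e-5)/(0.579) = 1.93×10^6 N/C.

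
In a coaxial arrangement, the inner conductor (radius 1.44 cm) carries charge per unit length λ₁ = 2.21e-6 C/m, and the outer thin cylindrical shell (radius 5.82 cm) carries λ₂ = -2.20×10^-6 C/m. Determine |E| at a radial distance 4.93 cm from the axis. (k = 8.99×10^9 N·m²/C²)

8.06×10^5 N/C

Take a coaxial cylindrical Gaussian surface of radius r = 4.93 cm and length L (between the conductors, 1.44 cm < r < 5.82 cm).
The shell at 5.82 cm lies outside the Gaussian surface, so λ_enc = λ₁ = 2.21×10^-6 C/m.
Gauss's law: E·2πrL = λ_enc L/ε₀.
E = 2k|λ_enc|/r = 2(8.99×10^9)(2.21e-6)/(0.0493) = 8.06e5 N/C.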